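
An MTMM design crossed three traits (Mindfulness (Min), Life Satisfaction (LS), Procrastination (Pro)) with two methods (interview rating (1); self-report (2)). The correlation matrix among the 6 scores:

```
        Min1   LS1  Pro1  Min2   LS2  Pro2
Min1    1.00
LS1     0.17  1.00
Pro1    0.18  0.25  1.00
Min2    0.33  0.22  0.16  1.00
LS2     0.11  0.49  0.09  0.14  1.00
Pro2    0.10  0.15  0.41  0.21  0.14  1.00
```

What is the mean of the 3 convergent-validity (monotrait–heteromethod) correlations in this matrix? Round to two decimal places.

Convergent values: 0.33, 0.49, 0.41; mean = 1.23/3 = 0.41.

0.41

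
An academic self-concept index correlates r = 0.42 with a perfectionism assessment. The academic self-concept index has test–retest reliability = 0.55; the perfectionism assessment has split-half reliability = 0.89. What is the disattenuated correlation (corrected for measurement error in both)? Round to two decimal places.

0.60

r_true = r_obs / √(r_xx · r_yy) = 0.42 / √(0.55 × 0.89) = 0.42 / √0.4895 = 0.42 / 0.6996 ≈ 0.60.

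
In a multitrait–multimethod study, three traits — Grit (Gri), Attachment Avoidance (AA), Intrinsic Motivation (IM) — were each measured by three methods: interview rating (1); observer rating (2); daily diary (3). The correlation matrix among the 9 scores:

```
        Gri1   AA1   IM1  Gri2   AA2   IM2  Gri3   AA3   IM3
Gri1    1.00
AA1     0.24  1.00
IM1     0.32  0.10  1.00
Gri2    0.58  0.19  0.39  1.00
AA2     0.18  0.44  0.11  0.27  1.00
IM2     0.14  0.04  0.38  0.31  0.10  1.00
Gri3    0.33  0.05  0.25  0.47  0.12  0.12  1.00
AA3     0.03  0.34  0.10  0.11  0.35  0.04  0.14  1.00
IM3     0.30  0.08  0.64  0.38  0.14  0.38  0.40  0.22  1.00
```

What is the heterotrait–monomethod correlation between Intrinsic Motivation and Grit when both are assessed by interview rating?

0.32

Different traits, same method: r(IM1, Gri1) = 0.32.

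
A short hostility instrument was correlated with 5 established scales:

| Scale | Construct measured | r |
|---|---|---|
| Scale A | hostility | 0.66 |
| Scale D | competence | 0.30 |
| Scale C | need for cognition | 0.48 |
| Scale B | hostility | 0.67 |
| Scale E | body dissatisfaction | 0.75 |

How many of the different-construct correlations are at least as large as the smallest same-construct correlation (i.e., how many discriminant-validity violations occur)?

1

Convergent (same construct = hostility): Scale A, Scale B.
Smallest convergent = 0.66. Discriminant values: 0.30, 0.48, 0.75; count ≥ 0.66 → 1.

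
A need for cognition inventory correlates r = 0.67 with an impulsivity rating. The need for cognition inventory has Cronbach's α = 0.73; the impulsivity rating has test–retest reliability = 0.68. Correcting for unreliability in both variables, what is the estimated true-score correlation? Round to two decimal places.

r_true = r_obs / √(r_xx · r_yy) = 0.67 / √(0.73 × 0.68) = 0.67 / √0.4964 = 0.67 / 0.7046 ≈ 0.95.

0.95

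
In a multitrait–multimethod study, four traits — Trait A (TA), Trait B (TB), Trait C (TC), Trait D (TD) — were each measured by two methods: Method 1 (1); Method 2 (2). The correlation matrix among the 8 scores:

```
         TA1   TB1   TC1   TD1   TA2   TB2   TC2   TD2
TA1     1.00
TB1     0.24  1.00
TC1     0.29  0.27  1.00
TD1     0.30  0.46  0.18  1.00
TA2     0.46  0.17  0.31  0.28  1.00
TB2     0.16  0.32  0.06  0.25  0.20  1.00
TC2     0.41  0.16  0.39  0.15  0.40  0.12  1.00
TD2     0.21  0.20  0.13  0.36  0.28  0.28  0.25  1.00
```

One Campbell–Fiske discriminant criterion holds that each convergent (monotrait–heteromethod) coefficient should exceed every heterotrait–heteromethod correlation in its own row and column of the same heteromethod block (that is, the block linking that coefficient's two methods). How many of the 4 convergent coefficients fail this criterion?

1

Convergent coefficients and their comparison sets:
TA (methods 1·2): 0.46 vs {0.16, 0.17, 0.41, 0.31, 0.21, 0.28} → pass.
TB (methods 1·2): 0.32 vs {0.17, 0.16, 0.16, 0.06, 0.20, 0.25} → pass.
TC (methods 1·2): 0.39 vs {0.31, 0.41, 0.06, 0.16, 0.13, 0.15} → fail.
TD (methods 1·2): 0.36 vs {0.28, 0.21, 0.25, 0.20, 0.15, 0.13} → pass.
1 of 4 fail.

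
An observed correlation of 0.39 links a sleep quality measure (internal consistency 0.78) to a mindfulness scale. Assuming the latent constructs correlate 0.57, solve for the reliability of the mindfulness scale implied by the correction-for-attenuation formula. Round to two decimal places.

0.60

r_true = r_obs / √(r_xx · r_yy) ⇒ 0.57 = 0.39 / √(0.78 · r_yy).
√(0.78 · r_yy) = 0.39 / 0.57 = 0.6842; 0.78 · r_yy = 0.4681; r_yy = 0.4681 / 0.78 ≈ 0.60.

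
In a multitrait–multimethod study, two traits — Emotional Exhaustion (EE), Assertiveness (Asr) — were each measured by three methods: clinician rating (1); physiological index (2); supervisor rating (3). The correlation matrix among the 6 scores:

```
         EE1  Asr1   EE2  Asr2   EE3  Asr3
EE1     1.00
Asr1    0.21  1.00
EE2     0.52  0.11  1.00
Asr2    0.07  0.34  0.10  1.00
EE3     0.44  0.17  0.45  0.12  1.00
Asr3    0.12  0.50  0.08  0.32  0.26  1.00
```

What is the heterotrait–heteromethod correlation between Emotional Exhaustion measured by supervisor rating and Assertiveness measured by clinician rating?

0.17

Different traits and methods: r(EE3, Asr1) = 0.17.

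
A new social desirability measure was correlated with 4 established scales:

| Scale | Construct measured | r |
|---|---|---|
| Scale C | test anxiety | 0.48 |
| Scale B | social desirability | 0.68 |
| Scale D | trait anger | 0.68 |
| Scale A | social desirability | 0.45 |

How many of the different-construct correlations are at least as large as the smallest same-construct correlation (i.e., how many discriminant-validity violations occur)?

Convergent (same construct = social desirability): Scale B, Scale A.
Smallest convergent = 0.45. Discriminant values: 0.48, 0.68; count ≥ 0.45 → 2.

2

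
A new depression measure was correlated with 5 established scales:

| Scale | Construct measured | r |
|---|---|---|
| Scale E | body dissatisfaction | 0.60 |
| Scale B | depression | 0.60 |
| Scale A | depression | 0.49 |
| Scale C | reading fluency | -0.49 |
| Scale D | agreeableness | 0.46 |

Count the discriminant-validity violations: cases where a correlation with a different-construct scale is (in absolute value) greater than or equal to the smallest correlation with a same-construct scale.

Convergent (same construct = depression): Scale B, Scale A.
Smallest convergent = 0.49. Discriminant |r|: 0.60, 0.49, 0.46; count ≥ 0.49 → 2.

2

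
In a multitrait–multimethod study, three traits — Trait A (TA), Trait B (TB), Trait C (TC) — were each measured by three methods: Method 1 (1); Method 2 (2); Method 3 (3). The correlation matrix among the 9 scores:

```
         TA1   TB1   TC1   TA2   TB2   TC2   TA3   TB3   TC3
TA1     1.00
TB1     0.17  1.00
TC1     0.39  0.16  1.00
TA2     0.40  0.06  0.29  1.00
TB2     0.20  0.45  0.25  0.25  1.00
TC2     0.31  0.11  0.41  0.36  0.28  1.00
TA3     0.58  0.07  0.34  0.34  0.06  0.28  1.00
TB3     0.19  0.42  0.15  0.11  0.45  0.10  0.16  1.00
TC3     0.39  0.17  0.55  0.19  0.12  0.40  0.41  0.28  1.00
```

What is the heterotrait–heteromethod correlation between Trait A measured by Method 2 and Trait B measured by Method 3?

Different traits and methods: r(TA2, TB3) = 0.11.

0.11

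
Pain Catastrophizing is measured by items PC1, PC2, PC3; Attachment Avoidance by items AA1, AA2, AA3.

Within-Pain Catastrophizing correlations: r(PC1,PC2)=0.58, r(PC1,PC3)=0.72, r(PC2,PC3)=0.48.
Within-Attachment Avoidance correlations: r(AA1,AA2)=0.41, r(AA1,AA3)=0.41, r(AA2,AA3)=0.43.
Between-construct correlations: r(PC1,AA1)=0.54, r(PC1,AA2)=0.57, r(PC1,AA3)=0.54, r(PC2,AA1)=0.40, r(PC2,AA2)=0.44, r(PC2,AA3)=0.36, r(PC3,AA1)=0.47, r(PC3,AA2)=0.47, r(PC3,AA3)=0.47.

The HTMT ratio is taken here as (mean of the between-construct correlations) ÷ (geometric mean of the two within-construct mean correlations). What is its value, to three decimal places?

Mean between = 4.26/9 = 0.4733.
Mean within-PC = 1.78/3 = 0.5933; mean within-AA = 1.25/3 = 0.4167.
Geometric mean = √(0.5933 × 0.4167) = 0.4972.
HTMT = 0.4733 / 0.4972 = 0.952.

0.952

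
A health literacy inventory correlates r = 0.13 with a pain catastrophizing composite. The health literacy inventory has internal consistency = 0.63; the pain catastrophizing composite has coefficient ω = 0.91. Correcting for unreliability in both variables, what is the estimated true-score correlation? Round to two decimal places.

0.17

r_true = r_obs / √(r_xx · r_yy) = 0.13 / √(0.63 × 0.91) = 0.13 / √0.5733 = 0.13 / 0.7572 ≈ 0.17.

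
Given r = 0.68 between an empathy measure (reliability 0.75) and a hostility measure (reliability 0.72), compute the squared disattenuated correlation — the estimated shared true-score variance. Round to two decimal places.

0.86

Disattenuated r = 0.68 / √(0.75 × 0.72) = 0.68 / 0.7348 = 0.9254.
Shared true-score variance = 0.9254² = 0.8564 ≈ 0.86.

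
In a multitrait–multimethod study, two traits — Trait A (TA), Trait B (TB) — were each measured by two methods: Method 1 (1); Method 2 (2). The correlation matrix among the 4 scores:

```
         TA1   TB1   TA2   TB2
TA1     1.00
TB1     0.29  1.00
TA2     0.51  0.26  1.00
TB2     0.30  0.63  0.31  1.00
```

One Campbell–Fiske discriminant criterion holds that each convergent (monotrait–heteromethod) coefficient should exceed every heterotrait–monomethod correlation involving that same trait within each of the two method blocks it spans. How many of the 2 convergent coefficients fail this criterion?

Each convergent coefficient versus the relevant comparison correlations:
TA (methods 1·2): 0.51 vs {0.29, 0.31} → pass.
TB (methods 1·2): 0.63 vs {0.29, 0.31} → pass.
0 of 2 fail.

0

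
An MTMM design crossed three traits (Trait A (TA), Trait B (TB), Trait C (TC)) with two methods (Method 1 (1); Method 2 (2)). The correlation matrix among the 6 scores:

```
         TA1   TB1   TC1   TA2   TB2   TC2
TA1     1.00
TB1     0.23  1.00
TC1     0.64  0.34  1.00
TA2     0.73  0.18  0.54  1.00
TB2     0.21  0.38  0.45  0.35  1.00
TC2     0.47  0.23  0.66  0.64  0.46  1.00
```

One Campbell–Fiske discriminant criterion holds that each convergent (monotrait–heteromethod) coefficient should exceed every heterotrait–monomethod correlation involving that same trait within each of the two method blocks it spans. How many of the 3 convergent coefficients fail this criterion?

Each convergent coefficient versus the relevant comparison correlations:
TA (methods 1·2): 0.73 vs {0.23, 0.35, 0.64, 0.64} → pass.
TB (methods 1·2): 0.38 vs {0.23, 0.35, 0.34, 0.46} → fail.
TC (methods 1·2): 0.66 vs {0.64, 0.64, 0.34, 0.46} → pass.
1 of 3 fail.

1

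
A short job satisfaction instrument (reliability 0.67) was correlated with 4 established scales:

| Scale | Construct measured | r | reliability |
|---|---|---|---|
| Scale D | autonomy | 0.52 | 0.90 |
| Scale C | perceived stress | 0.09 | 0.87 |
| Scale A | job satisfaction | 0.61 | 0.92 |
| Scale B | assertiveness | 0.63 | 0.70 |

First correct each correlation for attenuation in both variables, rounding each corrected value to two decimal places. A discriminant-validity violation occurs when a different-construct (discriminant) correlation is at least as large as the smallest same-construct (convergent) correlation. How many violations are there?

Disattenuated r (r / √(r_scale · r_new)):
  Scale D (disc): 0.52 / √(0.90·0.67) = 0.67
  Scale C (disc): 0.09 / √(0.87·0.67) = 0.12
  Scale A (conv): 0.61 / √(0.92·0.67) = 0.78
  Scale B (disc): 0.63 / √(0.70·0.67) = 0.92
Smallest convergent = 0.78. Discriminant values: 0.67, 0.12, 0.92; count ≥ 0.78 → 1.

1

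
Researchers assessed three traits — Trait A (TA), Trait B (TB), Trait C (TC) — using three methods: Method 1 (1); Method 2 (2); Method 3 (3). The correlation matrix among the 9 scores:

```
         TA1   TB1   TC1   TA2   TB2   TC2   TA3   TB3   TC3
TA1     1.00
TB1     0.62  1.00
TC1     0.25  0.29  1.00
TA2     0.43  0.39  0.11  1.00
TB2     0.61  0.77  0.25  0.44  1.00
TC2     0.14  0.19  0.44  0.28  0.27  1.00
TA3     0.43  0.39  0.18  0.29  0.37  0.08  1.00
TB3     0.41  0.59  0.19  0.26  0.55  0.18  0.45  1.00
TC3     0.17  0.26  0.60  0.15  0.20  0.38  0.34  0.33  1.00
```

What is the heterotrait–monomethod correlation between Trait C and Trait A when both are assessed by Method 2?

0.28

Different traits, same method: r(TC2, TA2) = 0.28.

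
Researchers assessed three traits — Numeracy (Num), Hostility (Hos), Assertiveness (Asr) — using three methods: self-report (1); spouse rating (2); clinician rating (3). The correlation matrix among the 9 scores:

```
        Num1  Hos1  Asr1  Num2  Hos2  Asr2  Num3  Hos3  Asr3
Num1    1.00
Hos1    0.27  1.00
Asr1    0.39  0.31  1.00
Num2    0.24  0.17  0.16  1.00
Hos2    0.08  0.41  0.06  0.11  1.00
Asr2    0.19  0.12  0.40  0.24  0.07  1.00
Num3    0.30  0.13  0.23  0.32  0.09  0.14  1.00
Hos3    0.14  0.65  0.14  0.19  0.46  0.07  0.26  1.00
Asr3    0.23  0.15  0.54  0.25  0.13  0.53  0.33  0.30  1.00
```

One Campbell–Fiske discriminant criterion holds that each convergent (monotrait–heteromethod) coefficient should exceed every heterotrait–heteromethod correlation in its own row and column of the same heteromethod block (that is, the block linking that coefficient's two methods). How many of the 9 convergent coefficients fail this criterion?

0

Each convergent coefficient versus the relevant comparison correlations:
Num (methods 1·2): 0.24 vs {0.08, 0.17, 0.19, 0.16} → pass.
Num (methods 1·3): 0.30 vs {0.14, 0.13, 0.23, 0.23} → pass.
Num (methods 2·3): 0.32 vs {0.19, 0.09, 0.25, 0.14} → pass.
Hos (methods 1·2): 0.41 vs {0.17, 0.08, 0.12, 0.06} → pass.
Hos (methods 1·3): 0.65 vs {0.13, 0.14, 0.15, 0.14} → pass.
Hos (methods 2·3): 0.46 vs {0.09, 0.19, 0.13, 0.07} → pass.
Asr (methods 1·2): 0.40 vs {0.16, 0.19, 0.06, 0.12} → pass.
Asr (methods 1·3): 0.54 vs {0.23, 0.23, 0.14, 0.15} → pass.
Asr (methods 2·3): 0.53 vs {0.14, 0.25, 0.07, 0.13} → pass.
0 of 9 fail.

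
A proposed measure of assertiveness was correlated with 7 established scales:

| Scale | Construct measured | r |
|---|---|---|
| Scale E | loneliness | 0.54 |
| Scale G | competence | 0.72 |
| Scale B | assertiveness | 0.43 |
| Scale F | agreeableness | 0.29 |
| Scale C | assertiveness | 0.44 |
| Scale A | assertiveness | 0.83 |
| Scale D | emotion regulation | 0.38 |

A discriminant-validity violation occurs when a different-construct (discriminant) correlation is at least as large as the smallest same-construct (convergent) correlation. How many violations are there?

Convergent (same construct = assertiveness): Scale B, Scale C, Scale A.
Smallest convergent = 0.43. Discriminant values: 0.54, 0.72, 0.29, 0.38; count ≥ 0.43 → 2.

2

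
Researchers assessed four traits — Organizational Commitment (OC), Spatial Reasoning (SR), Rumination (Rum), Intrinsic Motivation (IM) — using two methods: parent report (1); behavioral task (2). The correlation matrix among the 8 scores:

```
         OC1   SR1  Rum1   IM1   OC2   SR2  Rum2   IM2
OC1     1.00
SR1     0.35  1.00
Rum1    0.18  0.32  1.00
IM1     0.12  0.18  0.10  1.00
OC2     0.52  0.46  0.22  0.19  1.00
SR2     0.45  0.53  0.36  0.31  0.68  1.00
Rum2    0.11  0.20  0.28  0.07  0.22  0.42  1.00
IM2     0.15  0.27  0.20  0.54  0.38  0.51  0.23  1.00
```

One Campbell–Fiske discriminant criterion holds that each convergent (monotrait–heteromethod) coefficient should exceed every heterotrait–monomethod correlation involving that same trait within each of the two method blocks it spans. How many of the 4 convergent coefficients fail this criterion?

Convergent coefficients and their comparison sets:
OC (methods 1·2): 0.52 vs {0.35, 0.68, 0.18, 0.22, 0.12, 0.38} → fail.
SR (methods 1·2): 0.53 vs {0.35, 0.68, 0.32, 0.42, 0.18, 0.51} → fail.
Rum (methods 1·2): 0.28 vs {0.18, 0.22, 0.32, 0.42, 0.10, 0.23} → fail.
IM (methods 1·2): 0.54 vs {0.12, 0.38, 0.18, 0.51, 0.10, 0.23} → pass.
3 of 4 fail.

3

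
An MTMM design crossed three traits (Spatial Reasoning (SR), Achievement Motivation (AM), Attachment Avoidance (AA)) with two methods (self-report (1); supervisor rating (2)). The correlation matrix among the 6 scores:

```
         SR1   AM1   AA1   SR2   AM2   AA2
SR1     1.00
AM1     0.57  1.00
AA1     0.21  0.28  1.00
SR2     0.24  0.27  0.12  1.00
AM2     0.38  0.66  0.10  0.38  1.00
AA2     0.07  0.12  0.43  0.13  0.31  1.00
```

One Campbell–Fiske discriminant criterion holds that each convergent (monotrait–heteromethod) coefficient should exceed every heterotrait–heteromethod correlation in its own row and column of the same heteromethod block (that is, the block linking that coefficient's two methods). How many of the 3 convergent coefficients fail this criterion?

1

Convergent coefficients and their comparison sets:
SR (methods 1·2): 0.24 vs {0.38, 0.27, 0.07, 0.12} → fail.
AM (methods 1·2): 0.66 vs {0.27, 0.38, 0.12, 0.10} → pass.
AA (methods 1·2): 0.43 vs {0.12, 0.07, 0.10, 0.12} → pass.
1 of 3 fail.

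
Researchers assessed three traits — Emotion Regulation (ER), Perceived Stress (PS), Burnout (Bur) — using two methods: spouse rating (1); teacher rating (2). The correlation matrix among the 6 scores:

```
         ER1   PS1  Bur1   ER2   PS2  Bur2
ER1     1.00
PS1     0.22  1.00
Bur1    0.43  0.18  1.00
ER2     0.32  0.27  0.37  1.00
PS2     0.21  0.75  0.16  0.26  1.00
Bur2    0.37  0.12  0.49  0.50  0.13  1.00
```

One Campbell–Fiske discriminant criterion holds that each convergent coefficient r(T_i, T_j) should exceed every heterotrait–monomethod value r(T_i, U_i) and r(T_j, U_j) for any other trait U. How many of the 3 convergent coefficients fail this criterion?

Checking each validity diagonal entry against its comparison values:
ER (methods 1·2): 0.32 vs {0.22, 0.26, 0.43, 0.50} → fail.
PS (methods 1·2): 0.75 vs {0.22, 0.26, 0.18, 0.13} → pass.
Bur (methods 1·2): 0.49 vs {0.43, 0.50, 0.18, 0.13} → fail.
2 of 3 fail.

2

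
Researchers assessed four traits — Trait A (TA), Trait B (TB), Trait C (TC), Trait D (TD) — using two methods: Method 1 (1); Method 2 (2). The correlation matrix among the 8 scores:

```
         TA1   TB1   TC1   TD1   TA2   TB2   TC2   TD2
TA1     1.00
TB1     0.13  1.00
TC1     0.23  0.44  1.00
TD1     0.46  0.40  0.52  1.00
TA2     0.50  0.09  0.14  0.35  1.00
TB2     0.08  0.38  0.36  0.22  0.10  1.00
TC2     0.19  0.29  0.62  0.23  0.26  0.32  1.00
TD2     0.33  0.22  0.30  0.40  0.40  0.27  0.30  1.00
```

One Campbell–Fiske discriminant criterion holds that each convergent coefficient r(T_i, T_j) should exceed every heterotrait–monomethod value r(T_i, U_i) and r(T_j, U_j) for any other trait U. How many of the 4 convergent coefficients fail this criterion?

Checking each validity diagonal entry against its comparison values:
TA (methods 1·2): 0.50 vs {0.13, 0.10, 0.23, 0.26, 0.46, 0.40} → pass.
TB (methods 1·2): 0.38 vs {0.13, 0.10, 0.44, 0.32, 0.40, 0.27} → fail.
TC (methods 1·2): 0.62 vs {0.23, 0.26, 0.44, 0.32, 0.52, 0.30} → pass.
TD (methods 1·2): 0.40 vs {0.46, 0.40, 0.40, 0.27, 0.52, 0.30} → fail.
2 of 4 fail.

2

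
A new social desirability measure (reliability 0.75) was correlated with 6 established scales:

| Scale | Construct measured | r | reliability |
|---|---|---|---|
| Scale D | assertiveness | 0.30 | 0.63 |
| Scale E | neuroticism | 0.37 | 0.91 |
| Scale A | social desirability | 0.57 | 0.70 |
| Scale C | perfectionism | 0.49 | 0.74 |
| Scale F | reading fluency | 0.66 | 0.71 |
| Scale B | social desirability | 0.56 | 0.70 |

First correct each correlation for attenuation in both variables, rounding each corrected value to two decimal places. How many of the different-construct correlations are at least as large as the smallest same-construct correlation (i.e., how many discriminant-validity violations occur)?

1

Disattenuated r (r / √(r_scale · r_new)):
  Scale D (disc): 0.30 / √(0.63·0.75) = 0.44
  Scale E (disc): 0.37 / √(0.91·0.75) = 0.45
  Scale A (conv): 0.57 / √(0.70·0.75) = 0.79
  Scale C (disc): 0.49 / √(0.74·0.75) = 0.66
  Scale F (disc): 0.66 / √(0.71·0.75) = 0.90
  Scale B (conv): 0.56 / √(0.70·0.75) = 0.77
Smallest convergent = 0.77. Discriminant values: 0.44, 0.45, 0.66, 0.90; count ≥ 0.77 → 1.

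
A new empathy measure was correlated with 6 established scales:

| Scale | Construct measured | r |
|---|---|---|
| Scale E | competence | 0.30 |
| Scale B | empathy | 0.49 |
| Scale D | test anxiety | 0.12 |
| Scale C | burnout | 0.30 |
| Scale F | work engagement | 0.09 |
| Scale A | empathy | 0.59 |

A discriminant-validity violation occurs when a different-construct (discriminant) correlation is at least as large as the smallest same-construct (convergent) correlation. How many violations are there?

Convergent (same construct = empathy): Scale B, Scale A.
Smallest convergent = 0.49. Discriminant values: 0.30, 0.12, 0.30, 0.09; count ≥ 0.49 → 0.

0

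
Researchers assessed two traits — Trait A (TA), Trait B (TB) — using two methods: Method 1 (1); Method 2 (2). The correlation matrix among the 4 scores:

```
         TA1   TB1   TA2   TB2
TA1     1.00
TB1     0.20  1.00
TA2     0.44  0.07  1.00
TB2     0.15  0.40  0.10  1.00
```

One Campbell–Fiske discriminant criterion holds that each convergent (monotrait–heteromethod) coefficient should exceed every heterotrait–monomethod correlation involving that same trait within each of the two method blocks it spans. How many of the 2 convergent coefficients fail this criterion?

0

Convergent coefficients and their comparison sets:
TA (methods 1·2): 0.44 vs {0.20, 0.10} → pass.
TB (methods 1·2): 0.40 vs {0.20, 0.10} → pass.
0 of 2 fail.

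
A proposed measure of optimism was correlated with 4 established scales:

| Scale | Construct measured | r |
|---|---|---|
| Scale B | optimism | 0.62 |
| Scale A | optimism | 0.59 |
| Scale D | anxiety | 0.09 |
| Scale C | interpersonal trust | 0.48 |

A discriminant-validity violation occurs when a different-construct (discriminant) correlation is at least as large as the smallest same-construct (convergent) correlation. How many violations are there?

Convergent (same construct = optimism): Scale B, Scale A.
Smallest convergent = 0.59. Discriminant values: 0.09, 0.48; count ≥ 0.59 → 0.

0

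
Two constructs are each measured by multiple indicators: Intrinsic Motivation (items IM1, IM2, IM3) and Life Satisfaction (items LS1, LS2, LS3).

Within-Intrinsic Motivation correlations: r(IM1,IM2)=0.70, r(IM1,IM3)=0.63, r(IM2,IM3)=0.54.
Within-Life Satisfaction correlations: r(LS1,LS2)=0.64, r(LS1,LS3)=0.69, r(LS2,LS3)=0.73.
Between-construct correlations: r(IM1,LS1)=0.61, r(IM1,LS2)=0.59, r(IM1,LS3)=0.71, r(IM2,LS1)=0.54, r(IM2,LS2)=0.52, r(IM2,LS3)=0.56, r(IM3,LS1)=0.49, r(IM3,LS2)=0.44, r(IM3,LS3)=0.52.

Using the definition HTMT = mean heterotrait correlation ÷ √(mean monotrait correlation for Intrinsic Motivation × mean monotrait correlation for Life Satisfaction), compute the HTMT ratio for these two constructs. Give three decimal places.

Between-construct mean = 4.98/9 = 0.5533.
Mean within-IM = 1.87/3 = 0.6233; mean within-LS = 2.06/3 = 0.6867.
Geometric mean = √(0.6233 × 0.6867) = 0.6542.
HTMT = 0.5533 / 0.6542 = 0.846.

0.846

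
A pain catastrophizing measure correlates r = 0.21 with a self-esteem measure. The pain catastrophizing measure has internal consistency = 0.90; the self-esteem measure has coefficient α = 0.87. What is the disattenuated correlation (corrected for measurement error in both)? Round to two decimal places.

0.24

r_true = r_obs / √(r_xx · r_yy) = 0.21 / √(0.90 × 0.87) = 0.21 / √0.7830 = 0.21 / 0.8849 ≈ 0.24.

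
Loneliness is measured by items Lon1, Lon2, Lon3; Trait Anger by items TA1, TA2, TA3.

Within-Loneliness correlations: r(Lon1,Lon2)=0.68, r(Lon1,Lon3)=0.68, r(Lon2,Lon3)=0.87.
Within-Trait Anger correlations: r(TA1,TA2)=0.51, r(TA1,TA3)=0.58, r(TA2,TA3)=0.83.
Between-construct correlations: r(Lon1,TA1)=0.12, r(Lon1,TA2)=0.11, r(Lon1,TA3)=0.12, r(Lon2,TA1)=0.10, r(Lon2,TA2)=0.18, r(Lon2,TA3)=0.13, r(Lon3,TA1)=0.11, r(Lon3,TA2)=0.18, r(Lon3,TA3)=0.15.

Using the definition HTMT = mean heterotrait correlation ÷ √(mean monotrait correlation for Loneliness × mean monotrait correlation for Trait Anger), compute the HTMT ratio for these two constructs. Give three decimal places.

0.193

Mean heterotrait r = 1.20/9 = 0.1333.
Mean within-Lon = 2.23/3 = 0.7433; mean within-TA = 1.92/3 = 0.6400.
Geometric mean = √(0.7433 × 0.6400) = 0.6897.
HTMT = 0.1333 / 0.6897 = 0.193.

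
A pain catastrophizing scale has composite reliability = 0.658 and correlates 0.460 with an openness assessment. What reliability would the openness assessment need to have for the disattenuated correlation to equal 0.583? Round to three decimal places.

0.946

r_true = r_obs / √(r_xx · r_yy) ⇒ 0.583 = 0.460 / √(0.658 · r_yy).
√(0.658 · r_yy) = 0.460 / 0.583 = 0.7890; 0.658 · r_yy = 0.6225; r_yy = 0.6225 / 0.658 ≈ 0.946.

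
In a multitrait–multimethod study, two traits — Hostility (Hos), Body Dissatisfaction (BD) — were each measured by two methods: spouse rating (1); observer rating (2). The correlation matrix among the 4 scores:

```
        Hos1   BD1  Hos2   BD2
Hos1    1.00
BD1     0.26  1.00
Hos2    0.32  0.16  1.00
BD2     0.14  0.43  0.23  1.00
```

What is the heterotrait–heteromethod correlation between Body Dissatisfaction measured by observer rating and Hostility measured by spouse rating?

0.14

Different traits and methods: r(BD2, Hos1) = 0.14.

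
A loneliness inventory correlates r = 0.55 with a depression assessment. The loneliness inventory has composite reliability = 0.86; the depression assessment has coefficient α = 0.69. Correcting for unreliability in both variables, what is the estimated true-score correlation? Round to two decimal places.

r_true = r_obs / √(r_xx · r_yy) = 0.55 / √(0.86 × 0.69) = 0.55 / √0.5934 = 0.55 / 0.7703 ≈ 0.71.

0.71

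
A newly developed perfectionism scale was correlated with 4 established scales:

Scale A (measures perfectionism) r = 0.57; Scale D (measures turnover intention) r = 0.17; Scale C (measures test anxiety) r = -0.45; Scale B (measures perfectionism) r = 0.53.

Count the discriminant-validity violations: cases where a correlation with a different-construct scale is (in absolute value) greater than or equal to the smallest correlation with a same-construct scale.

0

Convergent (same construct = perfectionism): Scale A, Scale B.
Smallest convergent = 0.53. Discriminant |r|: 0.17, 0.45; count ≥ 0.53 → 0.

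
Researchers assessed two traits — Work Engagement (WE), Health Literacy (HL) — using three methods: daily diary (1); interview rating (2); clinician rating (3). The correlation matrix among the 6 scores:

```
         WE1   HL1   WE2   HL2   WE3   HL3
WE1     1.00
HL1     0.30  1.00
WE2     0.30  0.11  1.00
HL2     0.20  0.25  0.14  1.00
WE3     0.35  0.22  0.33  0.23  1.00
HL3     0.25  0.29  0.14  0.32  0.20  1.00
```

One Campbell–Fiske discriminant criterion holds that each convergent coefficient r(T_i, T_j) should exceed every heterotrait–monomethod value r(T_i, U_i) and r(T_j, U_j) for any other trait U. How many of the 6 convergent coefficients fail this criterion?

3

Convergent coefficients and their comparison sets:
WE (methods 1·2): 0.30 vs {0.30, 0.14} → fail.
WE (methods 1·3): 0.35 vs {0.30, 0.20} → pass.
WE (methods 2·3): 0.33 vs {0.14, 0.20} → pass.
HL (methods 1·2): 0.25 vs {0.30, 0.14} → fail.
HL (methods 1·3): 0.29 vs {0.30, 0.20} → fail.
HL (methods 2·3): 0.32 vs {0.14, 0.20} → pass.
3 of 6 fail.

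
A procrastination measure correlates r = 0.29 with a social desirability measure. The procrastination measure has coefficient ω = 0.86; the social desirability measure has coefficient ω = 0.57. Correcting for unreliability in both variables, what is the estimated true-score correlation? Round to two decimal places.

r_true = r_obs / √(r_xx · r_yy) = 0.29 / √(0.86 × 0.57) = 0.29 / √0.4902 = 0.29 / 0.7001 ≈ 0.41.

0.41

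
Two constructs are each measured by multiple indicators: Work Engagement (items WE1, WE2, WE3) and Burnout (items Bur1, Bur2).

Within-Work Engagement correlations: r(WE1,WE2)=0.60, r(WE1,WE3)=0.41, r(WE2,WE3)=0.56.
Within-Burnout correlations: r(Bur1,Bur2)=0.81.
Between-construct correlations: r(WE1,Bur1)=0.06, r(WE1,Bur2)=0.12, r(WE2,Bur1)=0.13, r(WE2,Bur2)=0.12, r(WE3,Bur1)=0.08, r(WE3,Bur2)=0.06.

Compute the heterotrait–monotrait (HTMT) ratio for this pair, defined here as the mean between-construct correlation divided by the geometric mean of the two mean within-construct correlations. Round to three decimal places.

0.146

Between-construct mean = 0.57/6 = 0.0950.
Mean within-WE = 1.57/3 = 0.5233; mean within-Bur = 0.81/1 = 0.8100.
Geometric mean = √(0.5233 × 0.8100) = 0.6511.
HTMT = 0.0950 / 0.6511 = 0.146.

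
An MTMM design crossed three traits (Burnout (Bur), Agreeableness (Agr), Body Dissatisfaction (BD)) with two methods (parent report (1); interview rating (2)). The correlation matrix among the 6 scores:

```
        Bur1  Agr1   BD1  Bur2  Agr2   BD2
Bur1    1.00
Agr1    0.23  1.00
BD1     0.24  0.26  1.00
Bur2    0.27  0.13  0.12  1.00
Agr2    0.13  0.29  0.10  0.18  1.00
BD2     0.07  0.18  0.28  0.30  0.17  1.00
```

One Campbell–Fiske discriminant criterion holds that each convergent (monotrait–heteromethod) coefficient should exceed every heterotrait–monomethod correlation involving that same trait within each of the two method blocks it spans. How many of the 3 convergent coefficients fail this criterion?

Convergent coefficients and their comparison sets:
Bur (methods 1·2): 0.27 vs {0.23, 0.18, 0.24, 0.30} → fail.
Agr (methods 1·2): 0.29 vs {0.23, 0.18, 0.26, 0.17} → pass.
BD (methods 1·2): 0.28 vs {0.24, 0.30, 0.26, 0.17} → fail.
2 of 3 fail.

2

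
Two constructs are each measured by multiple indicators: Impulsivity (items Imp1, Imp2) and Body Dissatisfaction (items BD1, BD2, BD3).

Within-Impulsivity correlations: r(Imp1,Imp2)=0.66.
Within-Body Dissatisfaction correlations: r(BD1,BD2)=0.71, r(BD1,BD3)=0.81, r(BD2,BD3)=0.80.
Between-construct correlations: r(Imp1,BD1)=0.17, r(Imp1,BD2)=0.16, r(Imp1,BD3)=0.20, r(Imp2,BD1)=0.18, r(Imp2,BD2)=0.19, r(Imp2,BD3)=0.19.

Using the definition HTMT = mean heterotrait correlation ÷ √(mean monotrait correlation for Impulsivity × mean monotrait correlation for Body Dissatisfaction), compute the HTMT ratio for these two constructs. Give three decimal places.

0.254

Mean between = 1.09/6 = 0.1817.
Mean within-Imp = 0.66/1 = 0.6600; mean within-BD = 2.32/3 = 0.7733.
Geometric mean = √(0.6600 × 0.7733) = 0.7144.
HTMT = 0.1817 / 0.7144 = 0.254.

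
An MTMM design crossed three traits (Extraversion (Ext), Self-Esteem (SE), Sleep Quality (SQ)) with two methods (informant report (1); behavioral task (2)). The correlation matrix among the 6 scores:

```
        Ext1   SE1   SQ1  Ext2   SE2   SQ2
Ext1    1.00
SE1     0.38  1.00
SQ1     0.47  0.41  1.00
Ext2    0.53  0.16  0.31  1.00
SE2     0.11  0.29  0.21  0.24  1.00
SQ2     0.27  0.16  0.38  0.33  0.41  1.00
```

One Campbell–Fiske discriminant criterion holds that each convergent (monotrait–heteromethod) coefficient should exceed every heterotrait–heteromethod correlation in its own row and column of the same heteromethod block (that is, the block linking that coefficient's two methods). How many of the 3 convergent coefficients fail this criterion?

Each convergent coefficient versus the relevant comparison correlations:
Ext (methods 1·2): 0.53 vs {0.11, 0.16, 0.27, 0.31} → pass.
SE (methods 1·2): 0.29 vs {0.16, 0.11, 0.16, 0.21} → pass.
SQ (methods 1·2): 0.38 vs {0.31, 0.27, 0.21, 0.16} → pass.
0 of 3 fail.

0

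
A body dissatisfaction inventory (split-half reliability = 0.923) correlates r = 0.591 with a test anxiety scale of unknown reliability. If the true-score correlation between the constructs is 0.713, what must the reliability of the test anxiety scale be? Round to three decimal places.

0.744

r_true = r_obs / √(r_xx · r_yy) ⇒ 0.713 = 0.591 / √(0.923 · r_yy).
√(0.923 · r_yy) = 0.591 / 0.713 = 0.8289; 0.923 · r_yy = 0.6871; r_yy = 0.6871 / 0.923 ≈ 0.744.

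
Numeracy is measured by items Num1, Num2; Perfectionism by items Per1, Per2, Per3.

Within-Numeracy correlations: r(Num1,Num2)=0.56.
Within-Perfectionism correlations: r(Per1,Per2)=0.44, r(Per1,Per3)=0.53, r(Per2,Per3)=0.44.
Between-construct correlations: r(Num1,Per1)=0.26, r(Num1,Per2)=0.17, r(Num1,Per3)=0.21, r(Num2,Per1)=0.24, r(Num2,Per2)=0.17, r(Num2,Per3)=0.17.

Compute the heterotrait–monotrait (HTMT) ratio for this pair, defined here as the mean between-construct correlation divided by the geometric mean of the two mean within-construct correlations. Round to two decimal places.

0.40

Between-construct mean = 1.22/6 = 0.2033.
Mean within-Num = 0.56/1 = 0.5600; mean within-Per = 1.41/3 = 0.4700.
Geometric mean = √(0.5600 × 0.4700) = 0.5130.
HTMT = 0.2033 / 0.5130 = 0.40.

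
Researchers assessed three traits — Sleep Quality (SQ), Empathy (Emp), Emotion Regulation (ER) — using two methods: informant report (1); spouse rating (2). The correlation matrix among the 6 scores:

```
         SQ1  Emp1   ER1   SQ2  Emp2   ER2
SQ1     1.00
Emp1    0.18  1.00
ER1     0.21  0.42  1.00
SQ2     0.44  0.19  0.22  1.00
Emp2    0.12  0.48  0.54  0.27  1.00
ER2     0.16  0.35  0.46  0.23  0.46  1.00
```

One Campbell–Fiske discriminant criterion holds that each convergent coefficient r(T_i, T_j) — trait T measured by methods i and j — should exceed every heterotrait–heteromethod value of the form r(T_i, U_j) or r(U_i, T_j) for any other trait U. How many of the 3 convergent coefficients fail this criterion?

2

Checking each validity diagonal entry against its comparison values:
SQ (methods 1·2): 0.44 vs {0.12, 0.19, 0.16, 0.22} → pass.
Emp (methods 1·2): 0.48 vs {0.19, 0.12, 0.35, 0.54} → fail.
ER (methods 1·2): 0.46 vs {0.22, 0.16, 0.54, 0.35} → fail.
2 of 3 fail.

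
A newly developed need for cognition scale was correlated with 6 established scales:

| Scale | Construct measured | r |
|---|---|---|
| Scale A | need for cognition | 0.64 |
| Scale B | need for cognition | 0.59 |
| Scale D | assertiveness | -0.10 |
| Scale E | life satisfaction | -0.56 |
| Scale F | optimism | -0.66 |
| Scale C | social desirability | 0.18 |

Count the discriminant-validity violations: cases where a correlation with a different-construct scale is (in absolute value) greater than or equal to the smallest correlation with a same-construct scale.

Convergent (same construct = need for cognition): Scale A, Scale B.
Smallest convergent = 0.59. Discriminant |r|: 0.10, 0.56, 0.66, 0.18; count ≥ 0.59 → 1.

1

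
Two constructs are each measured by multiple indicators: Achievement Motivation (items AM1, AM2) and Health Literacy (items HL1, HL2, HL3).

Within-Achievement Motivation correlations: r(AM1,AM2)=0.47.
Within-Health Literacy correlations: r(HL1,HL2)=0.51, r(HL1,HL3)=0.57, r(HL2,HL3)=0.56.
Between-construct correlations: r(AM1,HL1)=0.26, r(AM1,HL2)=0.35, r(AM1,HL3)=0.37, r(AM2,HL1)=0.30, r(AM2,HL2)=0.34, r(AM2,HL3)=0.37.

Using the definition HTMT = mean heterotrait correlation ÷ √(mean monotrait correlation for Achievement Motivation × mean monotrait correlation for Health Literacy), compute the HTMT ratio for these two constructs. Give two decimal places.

Between-construct mean = 1.99/6 = 0.3317.
Mean within-AM = 0.47/1 = 0.4700; mean within-HL = 1.64/3 = 0.5467.
Geometric mean = √(0.4700 × 0.5467) = 0.5069.
HTMT = 0.3317 / 0.5069 = 0.65.

0.65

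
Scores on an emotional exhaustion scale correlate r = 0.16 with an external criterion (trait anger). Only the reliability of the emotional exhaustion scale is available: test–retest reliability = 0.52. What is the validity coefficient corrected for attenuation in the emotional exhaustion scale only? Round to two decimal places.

0.22

Single correction: r_c = r_obs / √r_xx = 0.16 / √0.52 = 0.16 / 0.7211 ≈ 0.22.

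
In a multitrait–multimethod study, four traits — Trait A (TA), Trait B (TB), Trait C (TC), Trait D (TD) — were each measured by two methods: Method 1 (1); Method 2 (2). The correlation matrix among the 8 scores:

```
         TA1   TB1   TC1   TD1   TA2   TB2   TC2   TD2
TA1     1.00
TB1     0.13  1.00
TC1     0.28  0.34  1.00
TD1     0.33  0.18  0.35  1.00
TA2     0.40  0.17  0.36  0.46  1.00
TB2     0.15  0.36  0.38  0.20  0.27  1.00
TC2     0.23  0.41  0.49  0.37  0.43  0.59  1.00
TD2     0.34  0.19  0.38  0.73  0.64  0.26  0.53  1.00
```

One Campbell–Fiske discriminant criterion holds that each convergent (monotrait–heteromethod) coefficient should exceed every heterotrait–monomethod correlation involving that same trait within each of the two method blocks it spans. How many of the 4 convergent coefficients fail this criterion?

3

Checking each validity diagonal entry against its comparison values:
TA (methods 1·2): 0.40 vs {0.13, 0.27, 0.28, 0.43, 0.33, 0.64} → fail.
TB (methods 1·2): 0.36 vs {0.13, 0.27, 0.34, 0.59, 0.18, 0.26} → fail.
TC (methods 1·2): 0.49 vs {0.28, 0.43, 0.34, 0.59, 0.35, 0.53} → fail.
TD (methods 1·2): 0.73 vs {0.33, 0.64, 0.18, 0.26, 0.35, 0.53} → pass.
3 of 4 fail.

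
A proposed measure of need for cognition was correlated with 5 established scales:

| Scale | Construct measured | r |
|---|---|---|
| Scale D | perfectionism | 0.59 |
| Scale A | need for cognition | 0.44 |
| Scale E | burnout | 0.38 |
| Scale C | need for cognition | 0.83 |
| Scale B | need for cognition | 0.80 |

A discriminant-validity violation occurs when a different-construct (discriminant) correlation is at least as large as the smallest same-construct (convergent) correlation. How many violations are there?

1

Convergent (same construct = need for cognition): Scale A, Scale C, Scale B.
Smallest convergent = 0.44. Discriminant values: 0.59, 0.38; count ≥ 0.44 → 1.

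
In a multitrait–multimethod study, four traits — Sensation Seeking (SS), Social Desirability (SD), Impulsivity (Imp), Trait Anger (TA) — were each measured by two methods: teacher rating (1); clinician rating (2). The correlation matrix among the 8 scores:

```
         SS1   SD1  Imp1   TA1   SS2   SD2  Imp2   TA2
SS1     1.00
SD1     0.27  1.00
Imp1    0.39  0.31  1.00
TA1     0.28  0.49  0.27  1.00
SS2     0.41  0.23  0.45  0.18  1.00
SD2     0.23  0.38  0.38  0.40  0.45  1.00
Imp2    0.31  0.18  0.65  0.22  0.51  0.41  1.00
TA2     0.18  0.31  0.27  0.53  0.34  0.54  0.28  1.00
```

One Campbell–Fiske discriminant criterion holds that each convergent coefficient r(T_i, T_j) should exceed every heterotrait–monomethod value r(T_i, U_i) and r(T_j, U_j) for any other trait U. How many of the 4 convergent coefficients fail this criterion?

Convergent coefficients and their comparison sets:
SS (methods 1·2): 0.41 vs {0.27, 0.45, 0.39, 0.51, 0.28, 0.34} → fail.
SD (methods 1·2): 0.38 vs {0.27, 0.45, 0.31, 0.41, 0.49, 0.54} → fail.
Imp (methods 1·2): 0.65 vs {0.39, 0.51, 0.31, 0.41, 0.27, 0.28} → pass.
TA (methods 1·2): 0.53 vs {0.28, 0.34, 0.49, 0.54, 0.27, 0.28} → fail.
3 of 4 fail.

3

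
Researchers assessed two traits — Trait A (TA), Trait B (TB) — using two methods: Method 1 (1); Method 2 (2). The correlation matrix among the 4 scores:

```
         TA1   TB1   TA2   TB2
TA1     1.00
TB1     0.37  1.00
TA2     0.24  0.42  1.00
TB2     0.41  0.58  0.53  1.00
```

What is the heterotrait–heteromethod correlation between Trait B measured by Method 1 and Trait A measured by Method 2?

0.42

Different traits and methods: r(TB1, TA2) = 0.42.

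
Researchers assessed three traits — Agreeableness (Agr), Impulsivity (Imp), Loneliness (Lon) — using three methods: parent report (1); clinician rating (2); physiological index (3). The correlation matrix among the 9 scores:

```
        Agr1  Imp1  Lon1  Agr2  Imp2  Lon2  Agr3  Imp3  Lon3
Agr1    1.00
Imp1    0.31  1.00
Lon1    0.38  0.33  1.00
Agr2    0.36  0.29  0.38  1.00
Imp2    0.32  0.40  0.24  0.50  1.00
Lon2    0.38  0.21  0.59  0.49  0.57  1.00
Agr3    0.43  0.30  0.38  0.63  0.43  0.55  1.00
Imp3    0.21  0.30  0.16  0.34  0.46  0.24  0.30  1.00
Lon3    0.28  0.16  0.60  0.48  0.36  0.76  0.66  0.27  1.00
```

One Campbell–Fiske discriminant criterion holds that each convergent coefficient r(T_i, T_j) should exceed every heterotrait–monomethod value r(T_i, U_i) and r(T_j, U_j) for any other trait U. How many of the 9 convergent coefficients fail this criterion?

7

Checking each validity diagonal entry against its comparison values:
Agr (methods 1·2): 0.36 vs {0.31, 0.50, 0.38, 0.49} → fail.
Agr (methods 1·3): 0.43 vs {0.31, 0.30, 0.38, 0.66} → fail.
Agr (methods 2·3): 0.63 vs {0.50, 0.30, 0.49, 0.66} → fail.
Imp (methods 1·2): 0.40 vs {0.31, 0.50, 0.33, 0.57} → fail.
Imp (methods 1·3): 0.30 vs {0.31, 0.30, 0.33, 0.27} → fail.
Imp (methods 2·3): 0.46 vs {0.50, 0.30, 0.57, 0.27} → fail.
Lon (methods 1·2): 0.59 vs {0.38, 0.49, 0.33, 0.57} → pass.
Lon (methods 1·3): 0.60 vs {0.38, 0.66, 0.33, 0.27} → fail.
Lon (methods 2·3): 0.76 vs {0.49, 0.66, 0.57, 0.27} → pass.
7 of 9 fail.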